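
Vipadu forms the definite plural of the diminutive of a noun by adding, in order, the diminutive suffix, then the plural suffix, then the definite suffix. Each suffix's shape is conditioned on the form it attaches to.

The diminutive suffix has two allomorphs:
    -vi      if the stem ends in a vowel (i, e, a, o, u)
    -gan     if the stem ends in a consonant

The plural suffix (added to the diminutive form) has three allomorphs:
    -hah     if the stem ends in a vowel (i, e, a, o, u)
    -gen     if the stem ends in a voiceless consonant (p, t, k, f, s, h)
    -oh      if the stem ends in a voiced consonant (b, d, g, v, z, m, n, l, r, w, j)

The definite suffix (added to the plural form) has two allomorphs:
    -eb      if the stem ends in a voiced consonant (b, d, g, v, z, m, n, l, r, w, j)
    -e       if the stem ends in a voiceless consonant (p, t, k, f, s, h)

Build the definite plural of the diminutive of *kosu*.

The final sound of *kosu* is /u/, which is a vowel, so the diminutive suffix is -vi, giving *kosuvi*.
The diminutive form *kosuvi*: final sound = /i/, a vowel → -hah → *kosuvihah*.
The final consonant of the plural form *kosuvihah* is /h/, which is voiceless, so the definite suffix is -e, giving *kosuvihahe*.

kosuvihahe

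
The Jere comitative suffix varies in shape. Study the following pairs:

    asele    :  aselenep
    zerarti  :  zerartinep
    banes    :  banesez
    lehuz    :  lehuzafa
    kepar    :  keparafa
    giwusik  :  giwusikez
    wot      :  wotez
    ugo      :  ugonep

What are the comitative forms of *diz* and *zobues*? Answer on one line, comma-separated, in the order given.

The alternation tracks the final sound of the stem — -ez when the stem ends in a voiceless consonant (*banes*, *giwusik*, *wot*); -afa when the stem ends in a voiced consonant (*lehuz*, *kepar*); -nep when the stem ends in a vowel (*asele*, *zerarti*, *ugo*).
Since the final sound of *diz* is /z/ (a voiced consonant), it takes -afa, giving *dizafa*.
Since the final sound of *zobues* is /s/ (a voiceless consonant), it takes -ez, giving *zobuesez*.

dizafa, zobuesez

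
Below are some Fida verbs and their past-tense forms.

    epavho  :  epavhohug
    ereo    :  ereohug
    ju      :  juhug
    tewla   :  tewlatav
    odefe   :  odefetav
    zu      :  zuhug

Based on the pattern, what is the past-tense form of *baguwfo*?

The alternation tracks the last vowel of the stem — -hug when the last vowel of the stem is a rounded vowel (*epavho*, *ereo*, *ju*, *zu*); -tav when the last vowel of the stem is an unrounded vowel (*tewla*, *odefe*).
Since the last vowel of *baguwfo* is /o/ (a rounded vowel), it takes -hug, giving *baguwfohug*.

baguwfohug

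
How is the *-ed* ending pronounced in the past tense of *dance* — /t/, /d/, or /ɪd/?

The stem *dance* ends in a voiceless consonant other than /t/.
The -ed suffix is realized as /ɪd/ after /t, d/; as /t/ after other voiceless consonants; and as /d/ after other voiced sounds.
So -ed on *dance* is pronounced /t/.

/t/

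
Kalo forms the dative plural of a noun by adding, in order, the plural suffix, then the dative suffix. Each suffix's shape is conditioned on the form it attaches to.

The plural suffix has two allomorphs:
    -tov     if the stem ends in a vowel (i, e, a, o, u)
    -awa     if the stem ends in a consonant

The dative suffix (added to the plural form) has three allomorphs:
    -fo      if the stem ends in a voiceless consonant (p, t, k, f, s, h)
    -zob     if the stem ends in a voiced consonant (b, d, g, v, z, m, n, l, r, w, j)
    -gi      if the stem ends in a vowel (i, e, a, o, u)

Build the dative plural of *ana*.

The final sound of *ana* is /a/, which is a vowel, so the plural suffix is -tov, giving *anatov*.
Since the final sound of the plural form *anatov* is /v/ (a voiced consonant), it takes -zob, giving *anatovzob*.

anatovzob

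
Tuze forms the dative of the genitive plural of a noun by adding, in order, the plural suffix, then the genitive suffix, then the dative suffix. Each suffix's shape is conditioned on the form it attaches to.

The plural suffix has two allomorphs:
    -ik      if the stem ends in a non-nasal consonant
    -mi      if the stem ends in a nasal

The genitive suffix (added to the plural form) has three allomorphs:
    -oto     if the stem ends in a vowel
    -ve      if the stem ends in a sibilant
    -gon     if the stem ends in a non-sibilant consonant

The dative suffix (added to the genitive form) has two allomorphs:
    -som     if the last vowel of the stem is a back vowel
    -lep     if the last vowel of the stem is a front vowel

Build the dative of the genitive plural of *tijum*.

The final consonant of *tijum* is /m/, which is a nasal, so the plural suffix is -mi, giving *tijummi*.
Since the final sound of the plural form *tijummi* is /i/ (a vowel), it takes -oto, giving *tijummioto*.
The genitive form *tijummioto*: last vowel = /o/, a back vowel → -som → *tijummiotosom*.

tijummiotosom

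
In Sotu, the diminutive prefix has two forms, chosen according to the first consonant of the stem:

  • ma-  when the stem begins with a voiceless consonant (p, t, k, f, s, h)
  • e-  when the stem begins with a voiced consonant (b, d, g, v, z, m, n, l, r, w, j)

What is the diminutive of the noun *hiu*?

mahiu

*hiu*: first consonant = /h/, voiceless → ma- → *mahiu*.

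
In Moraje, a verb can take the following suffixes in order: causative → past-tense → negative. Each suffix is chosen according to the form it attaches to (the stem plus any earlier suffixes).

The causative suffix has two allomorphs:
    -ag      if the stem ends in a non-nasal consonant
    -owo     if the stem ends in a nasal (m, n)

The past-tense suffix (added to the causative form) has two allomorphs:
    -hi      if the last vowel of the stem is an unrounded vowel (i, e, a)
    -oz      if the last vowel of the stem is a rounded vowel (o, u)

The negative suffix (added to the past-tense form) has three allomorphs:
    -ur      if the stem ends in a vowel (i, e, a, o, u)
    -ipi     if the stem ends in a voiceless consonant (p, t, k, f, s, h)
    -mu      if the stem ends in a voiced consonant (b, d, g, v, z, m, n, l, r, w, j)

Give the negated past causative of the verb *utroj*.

The final consonant of *utroj* is /j/, which is non-nasal, so the causative suffix is -ag, giving *utrojag*.
The causative form *utrojag*: last vowel = /a/, an unrounded vowel → -hi → *utrojaghi*.
The past-tense form *utrojaghi*: final sound = /i/, a vowel → -ur → *utrojaghiur*.

utrojaghiur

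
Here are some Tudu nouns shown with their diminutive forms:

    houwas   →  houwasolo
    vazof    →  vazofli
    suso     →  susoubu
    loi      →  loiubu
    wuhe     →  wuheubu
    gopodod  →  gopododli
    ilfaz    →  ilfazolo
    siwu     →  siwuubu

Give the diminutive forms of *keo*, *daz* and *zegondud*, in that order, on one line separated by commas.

Looking at the final sound of each stem: -olo when the stem ends in a sibilant (*houwas*, *ilfaz*); -li when the stem ends in a non-sibilant consonant (*vazof*, *gopodod*); -ubu when the stem ends in a vowel (*suso*, *loi*, *wuhe*, *siwu*).
*keo* — final sound /o/ (a vowel) → -ubu → *keoubu*.
*daz*: final sound = /z/, a sibilant → -olo → *dazolo*.
The final sound of *zegondud* is /d/, which is a non-sibilant consonant, so the suffix is -li, giving *zegondudli*.

keoubu, dazolo, zegondudli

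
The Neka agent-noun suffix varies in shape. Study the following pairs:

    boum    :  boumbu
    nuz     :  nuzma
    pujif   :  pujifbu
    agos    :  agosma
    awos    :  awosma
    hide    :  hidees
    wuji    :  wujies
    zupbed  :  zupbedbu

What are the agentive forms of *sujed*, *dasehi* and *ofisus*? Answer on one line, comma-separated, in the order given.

sujedbu, dasehies, ofisusma

The suffix is conditioned by the final sound: -ma when the stem ends in a sibilant (*nuz*, *agos*, *awos*); -bu when the stem ends in a non-sibilant consonant (*boum*, *pujif*, *zupbed*); -es when the stem ends in a vowel (*hide*, *wuji*).
The final sound of *sujed* is /d/, which is a non-sibilant consonant, so the suffix is -bu, giving *sujedbu*.
The final sound of *dasehi* is /i/, which is a vowel, so the suffix is -es, giving *dasehies*.
*ofisus* — final sound /s/ (a sibilant) → -ma → *ofisusma*.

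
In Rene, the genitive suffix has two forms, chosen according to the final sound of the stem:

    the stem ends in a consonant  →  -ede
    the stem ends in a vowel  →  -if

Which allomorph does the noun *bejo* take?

*bejo*: final sound = /o/, a vowel → -if.

-if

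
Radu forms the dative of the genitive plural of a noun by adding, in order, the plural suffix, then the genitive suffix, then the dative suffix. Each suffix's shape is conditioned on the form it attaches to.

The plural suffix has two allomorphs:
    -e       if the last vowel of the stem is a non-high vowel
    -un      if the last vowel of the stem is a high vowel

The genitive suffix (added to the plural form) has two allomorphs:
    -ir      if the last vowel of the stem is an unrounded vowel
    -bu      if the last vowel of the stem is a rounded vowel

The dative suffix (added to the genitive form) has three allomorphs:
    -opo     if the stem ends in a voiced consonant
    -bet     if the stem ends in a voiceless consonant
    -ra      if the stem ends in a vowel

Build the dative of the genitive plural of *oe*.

oeeiropo

*oe*: last vowel = /e/, a non-high vowel → -e → *oee*.
Since the last vowel of the plural form *oee* is /e/ (an unrounded vowel), it takes -ir, giving *oeeir*.
The genitive form *oeeir* — final sound /r/ (a voiced consonant) → -opo → *oeeiropo*.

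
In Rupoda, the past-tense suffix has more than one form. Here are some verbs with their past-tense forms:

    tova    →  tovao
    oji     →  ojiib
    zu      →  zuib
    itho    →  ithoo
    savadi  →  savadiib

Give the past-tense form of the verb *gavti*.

gavtiib

Looking at the last vowel of each stem: -ib when the last vowel of the stem is a high vowel (*oji*, *zu*, *savadi*); -o when the last vowel of the stem is a non-high vowel (*tova*, *itho*).
*gavti* — last vowel /i/ (a high vowel) → -ib → *gavtiib*.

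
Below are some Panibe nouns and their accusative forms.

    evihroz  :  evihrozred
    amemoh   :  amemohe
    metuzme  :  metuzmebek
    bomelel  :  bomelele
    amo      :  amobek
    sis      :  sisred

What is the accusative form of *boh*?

Looking at the final sound of each stem: -red when the stem ends in a sibilant (*evihroz*, *sis*); -e when the stem ends in a non-sibilant consonant (*amemoh*, *bomelel*); -bek when the stem ends in a vowel (*metuzme*, *amo*).
*boh*: final sound = /h/, a non-sibilant consonant → -e → *bohe*.

bohe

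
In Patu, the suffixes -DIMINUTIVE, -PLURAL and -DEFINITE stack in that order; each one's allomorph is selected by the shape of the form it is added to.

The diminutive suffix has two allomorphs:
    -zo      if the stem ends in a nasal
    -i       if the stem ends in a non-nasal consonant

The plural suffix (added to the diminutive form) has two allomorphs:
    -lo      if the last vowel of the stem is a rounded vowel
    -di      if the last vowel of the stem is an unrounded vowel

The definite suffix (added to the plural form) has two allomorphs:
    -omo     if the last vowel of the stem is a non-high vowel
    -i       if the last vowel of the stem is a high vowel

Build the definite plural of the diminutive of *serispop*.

serispopidii

*serispop*: final consonant = /p/, non-nasal → -i → *serispopi*.
The diminutive form *serispopi*: last vowel = /i/, an unrounded vowel → -di → *serispopidi*.
The plural form *serispopidi* — last vowel /i/ (a high vowel) → -i → *serispopidii*.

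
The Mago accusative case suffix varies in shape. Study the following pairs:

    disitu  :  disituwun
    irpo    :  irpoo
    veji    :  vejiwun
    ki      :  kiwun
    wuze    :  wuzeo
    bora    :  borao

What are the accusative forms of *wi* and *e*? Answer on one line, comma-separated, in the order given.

The pattern is height harmony: -wun when the last vowel of the stem is a high vowel (*disitu*, *veji*, *ki*); -o when the last vowel of the stem is a non-high vowel (*irpo*, *wuze*, *bora*).
*wi* — last vowel /i/ (a high vowel) → -wun → *wiwun*.
Since the last vowel of *e* is /e/ (a non-high vowel), it takes -o, giving *eo*.

wiwun, eo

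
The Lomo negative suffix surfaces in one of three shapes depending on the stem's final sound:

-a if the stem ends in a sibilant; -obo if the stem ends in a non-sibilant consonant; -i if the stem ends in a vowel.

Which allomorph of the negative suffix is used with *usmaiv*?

-obo

The final sound of *usmaiv* is /v/, which is a non-sibilant consonant, so the suffix is -obo.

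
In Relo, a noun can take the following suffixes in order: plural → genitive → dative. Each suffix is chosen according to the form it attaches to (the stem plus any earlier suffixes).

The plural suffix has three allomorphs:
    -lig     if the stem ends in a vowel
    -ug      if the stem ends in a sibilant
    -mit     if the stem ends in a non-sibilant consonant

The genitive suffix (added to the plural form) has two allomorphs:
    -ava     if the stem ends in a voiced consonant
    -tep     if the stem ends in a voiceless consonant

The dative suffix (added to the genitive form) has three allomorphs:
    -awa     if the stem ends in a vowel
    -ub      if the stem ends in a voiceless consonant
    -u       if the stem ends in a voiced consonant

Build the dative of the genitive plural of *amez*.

amezugavaawa

Since the final sound of *amez* is /z/ (a sibilant), it takes -ug, giving *amezug*.
The plural form *amezug* — final consonant /g/ (voiced) → -ava → *amezugava*.
The genitive form *amezugava*: final sound = /a/, a vowel → -awa → *amezugavaawa*.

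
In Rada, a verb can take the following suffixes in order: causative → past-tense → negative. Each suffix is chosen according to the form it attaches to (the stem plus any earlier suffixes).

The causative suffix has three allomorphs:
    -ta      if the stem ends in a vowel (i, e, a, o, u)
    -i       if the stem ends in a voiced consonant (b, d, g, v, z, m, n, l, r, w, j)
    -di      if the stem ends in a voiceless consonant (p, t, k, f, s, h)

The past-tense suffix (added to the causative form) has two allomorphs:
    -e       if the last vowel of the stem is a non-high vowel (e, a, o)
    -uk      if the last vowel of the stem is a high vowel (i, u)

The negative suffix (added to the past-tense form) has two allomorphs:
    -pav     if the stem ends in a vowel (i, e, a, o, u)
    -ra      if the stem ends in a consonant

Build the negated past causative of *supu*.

The final sound of *supu* is /u/, which is a vowel, so the causative suffix is -ta, giving *suputa*.
The causative form *suputa* — last vowel /a/ (a non-high vowel) → -e → *suputae*.
The past-tense form *suputae*: final sound = /e/, a vowel → -pav → *suputaepav*.

suputaepav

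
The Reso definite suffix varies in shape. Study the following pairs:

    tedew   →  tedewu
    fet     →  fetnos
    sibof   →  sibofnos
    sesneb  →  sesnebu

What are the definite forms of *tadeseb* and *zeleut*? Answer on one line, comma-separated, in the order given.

tadesebu, zeleutnos

The pattern is voicing of the final consonant: -nos when the stem ends in a voiceless consonant (*fet*, *sibof*); -u when the stem ends in a voiced consonant (*tedew*, *sesneb*).
Since the final consonant of *tadeseb* is /b/ (voiced), it takes -u, giving *tadesebu*.
The final consonant of *zeleut* is /t/, which is voiceless, so the suffix is -nos, giving *zeleutnos*.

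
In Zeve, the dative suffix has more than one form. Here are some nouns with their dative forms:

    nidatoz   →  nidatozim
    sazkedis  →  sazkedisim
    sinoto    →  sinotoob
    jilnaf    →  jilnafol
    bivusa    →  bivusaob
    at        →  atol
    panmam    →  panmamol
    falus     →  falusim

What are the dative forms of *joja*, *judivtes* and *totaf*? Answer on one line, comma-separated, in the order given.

The pattern is sibilance of the final sound: -im when the stem ends in a sibilant (*nidatoz*, *sazkedis*, *falus*); -ol when the stem ends in a non-sibilant consonant (*jilnaf*, *at*, *panmam*); -ob when the stem ends in a vowel (*sinoto*, *bivusa*).
*joja* — final sound /a/ (a vowel) → -ob → *jojaob*.
*judivtes*: final sound = /s/, a sibilant → -im → *judivtesim*.
*totaf* — final sound /f/ (a non-sibilant consonant) → -ol → *totafol*.

jojaob, judivtesim, totafol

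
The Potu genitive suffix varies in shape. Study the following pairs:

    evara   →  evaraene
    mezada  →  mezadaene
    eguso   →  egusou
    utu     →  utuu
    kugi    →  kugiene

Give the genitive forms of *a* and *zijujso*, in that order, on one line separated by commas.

The suffix is conditioned by the last vowel: -u when the last vowel of the stem is a rounded vowel (*eguso*, *utu*); -ene when the last vowel of the stem is an unrounded vowel (*evara*, *mezada*, *kugi*).
Since the last vowel of *a* is /a/ (an unrounded vowel), it takes -ene, giving *aene*.
Since the last vowel of *zijujso* is /o/ (a rounded vowel), it takes -u, giving *zijujsou*.

aene, zijujsou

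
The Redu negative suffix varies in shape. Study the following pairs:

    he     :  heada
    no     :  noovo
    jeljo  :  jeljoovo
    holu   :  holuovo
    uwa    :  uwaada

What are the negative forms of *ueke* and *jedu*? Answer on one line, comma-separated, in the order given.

uekeada, jeduovo

The alternation tracks the last vowel of the stem — -ovo when the last vowel of the stem is a rounded vowel (*no*, *jeljo*, *holu*); -ada when the last vowel of the stem is an unrounded vowel (*he*, *uwa*).
The last vowel of *ueke* is /e/, which is an unrounded vowel, so the suffix is -ada, giving *uekeada*.
The last vowel of *jedu* is /u/, which is a rounded vowel, so the suffix is -ovo, giving *jeduovo*.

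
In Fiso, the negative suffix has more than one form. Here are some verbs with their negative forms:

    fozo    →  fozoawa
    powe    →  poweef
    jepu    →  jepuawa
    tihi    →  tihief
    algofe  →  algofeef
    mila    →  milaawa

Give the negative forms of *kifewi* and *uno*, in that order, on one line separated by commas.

kifewief, unoawa

The alternation tracks the last vowel of the stem — -ef when the last vowel of the stem is a front vowel (*powe*, *tihi*, *algofe*); -awa when the last vowel of the stem is a back vowel (*fozo*, *jepu*, *mila*).
*kifewi* — last vowel /i/ (a front vowel) → -ef → *kifewief*.
Since the last vowel of *uno* is /o/ (a back vowel), it takes -awa, giving *unoawa*.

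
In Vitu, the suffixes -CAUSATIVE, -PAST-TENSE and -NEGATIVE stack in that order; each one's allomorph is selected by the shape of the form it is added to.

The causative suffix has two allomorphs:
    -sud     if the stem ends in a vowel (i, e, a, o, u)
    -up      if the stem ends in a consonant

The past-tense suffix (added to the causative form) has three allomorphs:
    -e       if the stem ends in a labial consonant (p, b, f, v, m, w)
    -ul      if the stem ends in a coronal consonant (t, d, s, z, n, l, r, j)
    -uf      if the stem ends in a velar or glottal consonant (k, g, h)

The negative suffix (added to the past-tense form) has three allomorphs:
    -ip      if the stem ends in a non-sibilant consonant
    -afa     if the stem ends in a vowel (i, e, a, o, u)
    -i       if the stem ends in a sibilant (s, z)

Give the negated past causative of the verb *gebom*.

*gebom* — final sound /m/ (a consonant) → -up → *gebomup*.
The causative form *gebomup* — final consonant /p/ (labial) → -e → *gebomupe*.
Since the final sound of the past-tense form *gebomupe* is /e/ (a vowel), it takes -afa, giving *gebomupeafa*.

gebomupeafa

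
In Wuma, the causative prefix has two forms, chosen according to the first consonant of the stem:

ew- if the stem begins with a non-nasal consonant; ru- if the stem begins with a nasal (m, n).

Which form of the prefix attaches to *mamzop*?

The first consonant of *mamzop* is /m/, which is a nasal, so the prefix is ru-.

ru-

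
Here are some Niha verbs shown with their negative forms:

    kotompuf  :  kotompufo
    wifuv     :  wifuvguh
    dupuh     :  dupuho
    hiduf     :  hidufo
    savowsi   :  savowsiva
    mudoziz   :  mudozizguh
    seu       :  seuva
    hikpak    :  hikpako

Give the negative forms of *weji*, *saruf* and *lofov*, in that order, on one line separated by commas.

The alternation tracks the final sound of the stem — -o when the stem ends in a voiceless consonant (*kotompuf*, *dupuh*, *hiduf*, *hikpak*); -guh when the stem ends in a voiced consonant (*wifuv*, *mudoziz*); -va when the stem ends in a vowel (*savowsi*, *seu*).
*weji*: final sound = /i/, a vowel → -va → *wejiva*.
*saruf* — final sound /f/ (a voiceless consonant) → -o → *sarufo*.
*lofov*: final sound = /v/, a voiced consonant → -guh → *lofovguh*.

wejiva, sarufo, lofovguh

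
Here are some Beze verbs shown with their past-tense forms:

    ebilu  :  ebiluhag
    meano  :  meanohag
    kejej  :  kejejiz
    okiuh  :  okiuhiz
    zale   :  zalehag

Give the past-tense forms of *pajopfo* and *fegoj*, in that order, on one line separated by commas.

The alternation tracks the final sound of the stem — -iz when the stem ends in a consonant (*kejej*, *okiuh*); -hag when the stem ends in a vowel (*ebilu*, *meano*, *zale*).
The final sound of *pajopfo* is /o/, which is a vowel, so the suffix is -hag, giving *pajopfohag*.
The final sound of *fegoj* is /j/, which is a consonant, so the suffix is -iz, giving *fegojiz*.

pajopfohag, fegojiz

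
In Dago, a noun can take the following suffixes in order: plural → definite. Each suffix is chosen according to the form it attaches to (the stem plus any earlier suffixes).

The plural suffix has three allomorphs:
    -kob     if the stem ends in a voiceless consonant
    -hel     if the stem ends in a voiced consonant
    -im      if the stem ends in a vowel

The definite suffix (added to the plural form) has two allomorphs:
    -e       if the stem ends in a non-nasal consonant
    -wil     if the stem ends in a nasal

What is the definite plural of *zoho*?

zohoimwil

*zoho*: final sound = /o/, a vowel → -im → *zohoim*.
The plural form *zohoim* — final consonant /m/ (a nasal) → -wil → *zohoimwil*.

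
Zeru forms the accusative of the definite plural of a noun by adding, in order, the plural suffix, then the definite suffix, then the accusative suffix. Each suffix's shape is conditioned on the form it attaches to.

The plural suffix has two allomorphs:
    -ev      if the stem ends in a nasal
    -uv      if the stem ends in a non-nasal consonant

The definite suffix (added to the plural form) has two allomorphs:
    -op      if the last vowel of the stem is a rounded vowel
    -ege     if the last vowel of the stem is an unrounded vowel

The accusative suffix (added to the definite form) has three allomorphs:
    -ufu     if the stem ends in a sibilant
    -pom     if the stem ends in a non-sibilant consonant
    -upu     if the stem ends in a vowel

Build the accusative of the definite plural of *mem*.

memevegeupu

*mem* — final consonant /m/ (a nasal) → -ev → *memev*.
Since the last vowel of the plural form *memev* is /e/ (an unrounded vowel), it takes -ege, giving *memevege*.
The final sound of the definite form *memevege* is /e/, which is a vowel, so the accusative suffix is -upu, giving *memevegeupu*.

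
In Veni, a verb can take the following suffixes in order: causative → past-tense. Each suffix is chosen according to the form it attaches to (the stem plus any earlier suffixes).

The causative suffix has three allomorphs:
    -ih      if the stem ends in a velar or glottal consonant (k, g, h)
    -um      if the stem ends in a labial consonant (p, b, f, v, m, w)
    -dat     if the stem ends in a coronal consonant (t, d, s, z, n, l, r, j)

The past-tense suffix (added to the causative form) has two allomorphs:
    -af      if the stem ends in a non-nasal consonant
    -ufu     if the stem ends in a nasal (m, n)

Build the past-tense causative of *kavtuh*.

kavtuhihaf

*kavtuh*: final consonant = /h/, velar/glottal → -ih → *kavtuhih*.
The causative form *kavtuhih*: final consonant = /h/, non-nasal → -af → *kavtuhihaf*.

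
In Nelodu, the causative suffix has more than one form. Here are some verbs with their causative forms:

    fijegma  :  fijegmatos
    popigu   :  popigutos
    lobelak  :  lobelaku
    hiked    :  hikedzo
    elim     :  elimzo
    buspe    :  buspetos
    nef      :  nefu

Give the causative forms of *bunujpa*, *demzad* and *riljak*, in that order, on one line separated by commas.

The pattern is voicing of the final sound: -u when the stem ends in a voiceless consonant (*lobelak*, *nef*); -zo when the stem ends in a voiced consonant (*hiked*, *elim*); -tos when the stem ends in a vowel (*fijegma*, *popigu*, *buspe*).
*bunujpa*: final sound = /a/, a vowel → -tos → *bunujpatos*.
The final sound of *demzad* is /d/, which is a voiced consonant, so the suffix is -zo, giving *demzadzo*.
Since the final sound of *riljak* is /k/ (a voiceless consonant), it takes -u, giving *riljaku*.

bunujpatos, demzadzo, riljaku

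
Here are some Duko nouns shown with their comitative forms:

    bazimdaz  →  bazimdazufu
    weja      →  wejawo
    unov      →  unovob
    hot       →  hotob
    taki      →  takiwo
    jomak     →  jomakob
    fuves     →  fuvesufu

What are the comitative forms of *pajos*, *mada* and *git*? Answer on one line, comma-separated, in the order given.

The suffix is conditioned by the final sound: -ufu when the stem ends in a sibilant (*bazimdaz*, *fuves*); -ob when the stem ends in a non-sibilant consonant (*unov*, *hot*, *jomak*); -wo when the stem ends in a vowel (*weja*, *taki*).
The final sound of *pajos* is /s/, which is a sibilant, so the suffix is -ufu, giving *pajosufu*.
Since the final sound of *mada* is /a/ (a vowel), it takes -wo, giving *madawo*.
*git*: final sound = /t/, a non-sibilant consonant → -ob → *gitob*.

pajosufu, madawo, gitob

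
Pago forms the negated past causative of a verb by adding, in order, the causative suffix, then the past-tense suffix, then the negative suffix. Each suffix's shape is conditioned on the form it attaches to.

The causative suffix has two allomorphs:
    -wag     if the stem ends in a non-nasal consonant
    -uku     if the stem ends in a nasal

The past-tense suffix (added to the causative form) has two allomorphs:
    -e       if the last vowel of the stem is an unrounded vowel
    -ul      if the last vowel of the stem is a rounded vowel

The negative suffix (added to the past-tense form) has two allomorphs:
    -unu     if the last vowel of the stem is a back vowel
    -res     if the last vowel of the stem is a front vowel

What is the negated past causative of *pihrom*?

*pihrom*: final consonant = /m/, a nasal → -uku → *pihromuku*.
Since the last vowel of the causative form *pihromuku* is /u/ (a rounded vowel), it takes -ul, giving *pihromukuul*.
Since the last vowel of the past-tense form *pihromukuul* is /u/ (a back vowel), it takes -unu, giving *pihromukuulunu*.

pihromukuulunu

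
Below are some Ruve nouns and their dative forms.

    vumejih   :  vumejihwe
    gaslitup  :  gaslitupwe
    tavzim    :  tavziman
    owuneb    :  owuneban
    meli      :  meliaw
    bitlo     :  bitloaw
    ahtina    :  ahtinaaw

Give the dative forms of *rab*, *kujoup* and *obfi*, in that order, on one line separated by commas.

raban, kujoupwe, obfiaw

Looking at the final sound of each stem: -we when the stem ends in a voiceless consonant (*vumejih*, *gaslitup*); -an when the stem ends in a voiced consonant (*tavzim*, *owuneb*); -aw when the stem ends in a vowel (*meli*, *bitlo*, *ahtina*).
Since the final sound of *rab* is /b/ (a voiced consonant), it takes -an, giving *raban*.
Since the final sound of *kujoup* is /p/ (a voiceless consonant), it takes -we, giving *kujoupwe*.
*obfi* — final sound /i/ (a vowel) → -aw → *obfiaw*.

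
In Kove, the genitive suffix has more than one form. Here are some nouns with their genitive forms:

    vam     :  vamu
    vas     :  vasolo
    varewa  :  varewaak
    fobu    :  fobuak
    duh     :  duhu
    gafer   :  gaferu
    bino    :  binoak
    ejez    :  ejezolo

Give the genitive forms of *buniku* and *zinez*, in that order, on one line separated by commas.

The alternation tracks the final sound of the stem — -olo when the stem ends in a sibilant (*vas*, *ejez*); -u when the stem ends in a non-sibilant consonant (*vam*, *duh*, *gafer*); -ak when the stem ends in a vowel (*varewa*, *fobu*, *bino*).
*buniku*: final sound = /u/, a vowel → -ak → *bunikuak*.
The final sound of *zinez* is /z/, which is a sibilant, so the suffix is -olo, giving *zinezolo*.

bunikuak, zinezolo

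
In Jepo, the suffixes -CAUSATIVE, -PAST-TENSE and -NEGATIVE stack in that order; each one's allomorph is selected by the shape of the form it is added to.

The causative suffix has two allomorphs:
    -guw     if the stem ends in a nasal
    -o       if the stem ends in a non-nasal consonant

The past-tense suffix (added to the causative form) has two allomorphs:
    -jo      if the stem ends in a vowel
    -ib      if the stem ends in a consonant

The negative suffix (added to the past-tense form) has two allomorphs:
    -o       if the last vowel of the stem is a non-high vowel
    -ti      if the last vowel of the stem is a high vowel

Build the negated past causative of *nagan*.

*nagan*: final consonant = /n/, a nasal → -guw → *naganguw*.
The causative form *naganguw* — final sound /w/ (a consonant) → -ib → *naganguwib*.
The last vowel of the past-tense form *naganguwib* is /i/, which is a high vowel, so the negative suffix is -ti, giving *naganguwibti*.

naganguwibti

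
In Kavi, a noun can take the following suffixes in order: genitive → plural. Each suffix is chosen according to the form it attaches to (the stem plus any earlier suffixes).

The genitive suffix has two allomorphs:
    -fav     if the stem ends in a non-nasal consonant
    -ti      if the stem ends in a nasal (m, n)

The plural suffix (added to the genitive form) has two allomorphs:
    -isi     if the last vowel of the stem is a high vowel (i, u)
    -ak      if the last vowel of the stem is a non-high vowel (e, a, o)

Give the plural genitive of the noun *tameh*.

*tameh* — final consonant /h/ (non-nasal) → -fav → *tamehfav*.
The genitive form *tamehfav* — last vowel /a/ (a non-high vowel) → -ak → *tamehfavak*.

tamehfavak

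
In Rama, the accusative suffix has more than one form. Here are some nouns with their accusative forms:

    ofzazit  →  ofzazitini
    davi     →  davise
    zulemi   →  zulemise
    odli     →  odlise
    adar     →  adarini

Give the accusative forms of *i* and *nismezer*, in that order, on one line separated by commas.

ise, nismezerini

The suffix is conditioned by the final sound: -ini when the stem ends in a consonant (*ofzazit*, *adar*); -se when the stem ends in a vowel (*davi*, *zulemi*, *odli*).
*i* — final sound /i/ (a vowel) → -se → *ise*.
*nismezer*: final sound = /r/, a consonant → -ini → *nismezerini*.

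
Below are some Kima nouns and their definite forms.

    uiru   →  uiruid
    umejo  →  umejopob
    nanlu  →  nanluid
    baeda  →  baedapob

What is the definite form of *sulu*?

The suffix is conditioned by the last vowel: -id when the last vowel of the stem is a high vowel (*uiru*, *nanlu*); -pob when the last vowel of the stem is a non-high vowel (*umejo*, *baeda*).
The last vowel of *sulu* is /u/, which is a high vowel, so the suffix is -id, giving *suluid*.

suluid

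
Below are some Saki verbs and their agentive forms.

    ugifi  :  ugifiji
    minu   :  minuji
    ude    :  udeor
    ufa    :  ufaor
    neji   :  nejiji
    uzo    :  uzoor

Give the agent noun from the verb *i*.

The suffix is conditioned by the last vowel: -ji when the last vowel of the stem is a high vowel (*ugifi*, *minu*, *neji*); -or when the last vowel of the stem is a non-high vowel (*ude*, *ufa*, *uzo*).
Since the last vowel of *i* is /i/ (a high vowel), it takes -ji, giving *iji*.

iji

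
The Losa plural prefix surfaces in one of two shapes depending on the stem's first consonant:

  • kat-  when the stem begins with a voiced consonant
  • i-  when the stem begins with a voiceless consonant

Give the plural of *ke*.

Since the first consonant of *ke* is /k/ (voiceless), it takes i-, giving *ike*.

ike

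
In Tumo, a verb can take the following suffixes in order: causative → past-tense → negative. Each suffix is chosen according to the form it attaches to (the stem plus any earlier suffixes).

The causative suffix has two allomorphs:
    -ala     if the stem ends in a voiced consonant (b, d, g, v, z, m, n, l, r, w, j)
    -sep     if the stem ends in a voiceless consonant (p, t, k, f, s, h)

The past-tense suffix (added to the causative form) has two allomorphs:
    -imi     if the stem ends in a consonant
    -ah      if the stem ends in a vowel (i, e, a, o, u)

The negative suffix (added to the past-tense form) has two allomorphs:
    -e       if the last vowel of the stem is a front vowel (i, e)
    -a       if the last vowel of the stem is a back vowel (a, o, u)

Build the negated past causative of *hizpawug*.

hizpawugalaaha

Since the final consonant of *hizpawug* is /g/ (voiced), it takes -ala, giving *hizpawugala*.
The final sound of the causative form *hizpawugala* is /a/, which is a vowel, so the past-tense suffix is -ah, giving *hizpawugalaah*.
The past-tense form *hizpawugalaah*: last vowel = /a/, a back vowel → -a → *hizpawugalaaha*.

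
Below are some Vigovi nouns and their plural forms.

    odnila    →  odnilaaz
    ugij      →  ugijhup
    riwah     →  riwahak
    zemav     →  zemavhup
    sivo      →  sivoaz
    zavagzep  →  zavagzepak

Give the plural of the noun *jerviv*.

The alternation tracks the final sound of the stem — -ak when the stem ends in a voiceless consonant (*riwah*, *zavagzep*); -hup when the stem ends in a voiced consonant (*ugij*, *zemav*); -az when the stem ends in a vowel (*odnila*, *sivo*).
Since the final sound of *jerviv* is /v/ (a voiced consonant), it takes -hup, giving *jervivhup*.

jervivhup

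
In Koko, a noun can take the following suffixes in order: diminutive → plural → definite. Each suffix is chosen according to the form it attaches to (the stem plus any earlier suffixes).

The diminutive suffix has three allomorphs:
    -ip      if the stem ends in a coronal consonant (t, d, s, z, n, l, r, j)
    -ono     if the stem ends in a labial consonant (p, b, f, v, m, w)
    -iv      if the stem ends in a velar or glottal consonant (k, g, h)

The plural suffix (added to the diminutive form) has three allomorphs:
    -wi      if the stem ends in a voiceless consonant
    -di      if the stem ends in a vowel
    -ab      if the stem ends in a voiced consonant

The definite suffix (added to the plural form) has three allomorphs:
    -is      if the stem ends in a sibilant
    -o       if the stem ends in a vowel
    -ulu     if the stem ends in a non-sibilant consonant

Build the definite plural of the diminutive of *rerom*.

*rerom*: final consonant = /m/, labial → -ono → *reromono*.
The final sound of the diminutive form *reromono* is /o/, which is a vowel, so the plural suffix is -di, giving *reromonodi*.
The plural form *reromonodi* — final sound /i/ (a vowel) → -o → *reromonodio*.

reromonodio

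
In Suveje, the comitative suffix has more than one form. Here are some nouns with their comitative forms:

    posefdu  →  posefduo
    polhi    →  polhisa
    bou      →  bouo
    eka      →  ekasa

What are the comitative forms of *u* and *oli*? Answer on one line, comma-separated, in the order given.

Looking at the last vowel of each stem: -o when the last vowel of the stem is a rounded vowel (*posefdu*, *bou*); -sa when the last vowel of the stem is an unrounded vowel (*polhi*, *eka*).
*u* — last vowel /u/ (a rounded vowel) → -o → *uo*.
Since the last vowel of *oli* is /i/ (an unrounded vowel), it takes -sa, giving *olisa*.

uo, olisa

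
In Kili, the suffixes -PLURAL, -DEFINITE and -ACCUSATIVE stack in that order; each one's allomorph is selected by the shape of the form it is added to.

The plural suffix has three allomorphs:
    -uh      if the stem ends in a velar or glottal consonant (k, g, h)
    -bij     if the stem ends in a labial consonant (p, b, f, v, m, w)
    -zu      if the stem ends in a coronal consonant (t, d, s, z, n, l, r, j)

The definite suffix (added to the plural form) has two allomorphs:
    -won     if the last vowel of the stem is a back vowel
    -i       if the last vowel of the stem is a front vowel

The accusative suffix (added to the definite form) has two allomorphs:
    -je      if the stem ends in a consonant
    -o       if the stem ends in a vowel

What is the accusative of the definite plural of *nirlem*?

nirlembijio

*nirlem* — final consonant /m/ (labial) → -bij → *nirlembij*.
Since the last vowel of the plural form *nirlembij* is /i/ (a front vowel), it takes -i, giving *nirlembiji*.
The definite form *nirlembiji*: final sound = /i/, a vowel → -o → *nirlembijio*.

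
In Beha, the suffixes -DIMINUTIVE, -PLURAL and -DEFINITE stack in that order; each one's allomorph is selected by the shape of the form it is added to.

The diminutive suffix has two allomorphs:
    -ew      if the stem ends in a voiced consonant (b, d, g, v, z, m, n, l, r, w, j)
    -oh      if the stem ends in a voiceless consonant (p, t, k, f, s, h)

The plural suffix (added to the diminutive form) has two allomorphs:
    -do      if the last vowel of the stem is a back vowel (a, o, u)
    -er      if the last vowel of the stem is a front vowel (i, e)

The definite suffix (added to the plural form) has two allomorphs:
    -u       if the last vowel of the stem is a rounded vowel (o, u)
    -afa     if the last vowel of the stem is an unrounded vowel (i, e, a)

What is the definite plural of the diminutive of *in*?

*in* — final consonant /n/ (voiced) → -ew → *inew*.
The diminutive form *inew*: last vowel = /e/, a front vowel → -er → *inewer*.
The last vowel of the plural form *inewer* is /e/, which is an unrounded vowel, so the definite suffix is -afa, giving *inewerafa*.

inewerafa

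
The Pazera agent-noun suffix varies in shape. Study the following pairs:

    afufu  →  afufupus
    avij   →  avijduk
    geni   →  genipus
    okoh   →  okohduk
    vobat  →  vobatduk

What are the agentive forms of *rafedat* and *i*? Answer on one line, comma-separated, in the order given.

The alternation tracks the final sound of the stem — -duk when the stem ends in a consonant (*avij*, *okoh*, *vobat*); -pus when the stem ends in a vowel (*afufu*, *geni*).
Since the final sound of *rafedat* is /t/ (a consonant), it takes -duk, giving *rafedatduk*.
*i*: final sound = /i/, a vowel → -pus → *ipus*.

rafedatduk, ipus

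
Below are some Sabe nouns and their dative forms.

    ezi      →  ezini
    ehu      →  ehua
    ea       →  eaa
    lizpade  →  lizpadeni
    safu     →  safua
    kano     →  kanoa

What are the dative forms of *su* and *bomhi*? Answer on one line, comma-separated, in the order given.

sua, bomhini

The suffix is conditioned by the last vowel: -ni when the last vowel of the stem is a front vowel (*ezi*, *lizpade*); -a when the last vowel of the stem is a back vowel (*ehu*, *ea*, *safu*, *kano*).
*su*: last vowel = /u/, a back vowel → -a → *sua*.
Since the last vowel of *bomhi* is /i/ (a front vowel), it takes -ni, giving *bomhini*.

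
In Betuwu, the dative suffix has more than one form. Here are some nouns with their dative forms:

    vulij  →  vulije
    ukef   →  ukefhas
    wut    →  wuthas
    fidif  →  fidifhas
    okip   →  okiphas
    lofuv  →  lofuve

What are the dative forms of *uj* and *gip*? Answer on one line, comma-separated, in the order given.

The pattern is voicing of the final consonant: -has when the stem ends in a voiceless consonant (*ukef*, *wut*, *fidif*, *okip*); -e when the stem ends in a voiced consonant (*vulij*, *lofuv*).
The final consonant of *uj* is /j/, which is voiced, so the suffix is -e, giving *uje*.
The final consonant of *gip* is /p/, which is voiceless, so the suffix is -has, giving *giphas*.

uje, giphas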